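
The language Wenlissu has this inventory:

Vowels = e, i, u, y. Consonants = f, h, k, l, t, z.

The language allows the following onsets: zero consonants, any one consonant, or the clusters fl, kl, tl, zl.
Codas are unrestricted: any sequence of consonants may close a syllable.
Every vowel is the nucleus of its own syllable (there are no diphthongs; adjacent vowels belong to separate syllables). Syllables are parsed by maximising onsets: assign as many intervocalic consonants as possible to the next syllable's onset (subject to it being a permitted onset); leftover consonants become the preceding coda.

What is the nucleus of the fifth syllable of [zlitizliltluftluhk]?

u

The vowels are i, i, i, u, u — 5 nuclei, so 5 syllables.
The fifth nucleus (vowel 5 from the left) is /u/.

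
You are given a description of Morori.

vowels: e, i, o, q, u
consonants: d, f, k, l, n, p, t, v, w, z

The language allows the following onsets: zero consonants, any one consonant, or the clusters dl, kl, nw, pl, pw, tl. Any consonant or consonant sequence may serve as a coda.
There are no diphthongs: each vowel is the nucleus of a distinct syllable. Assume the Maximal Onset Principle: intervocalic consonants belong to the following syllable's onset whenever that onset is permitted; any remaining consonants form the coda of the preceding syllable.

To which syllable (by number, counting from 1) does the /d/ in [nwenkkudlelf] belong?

3

The vowels are e, u, e — 3 nuclei, so 3 syllables.
V1 /e/ – V2 /u/: /nkk/; trying suffixes from longest down, /k/ is the first permitted one, so coda /nk/ | onset /k/.
V2 /u/ – V3 /e/: /dl/ is a licit onset in full, so it all attaches to the next syllable.
Syllabification: nwenk.ku.dlelf.
The /d/ is in the onset of syllable 3 (/dlelf/).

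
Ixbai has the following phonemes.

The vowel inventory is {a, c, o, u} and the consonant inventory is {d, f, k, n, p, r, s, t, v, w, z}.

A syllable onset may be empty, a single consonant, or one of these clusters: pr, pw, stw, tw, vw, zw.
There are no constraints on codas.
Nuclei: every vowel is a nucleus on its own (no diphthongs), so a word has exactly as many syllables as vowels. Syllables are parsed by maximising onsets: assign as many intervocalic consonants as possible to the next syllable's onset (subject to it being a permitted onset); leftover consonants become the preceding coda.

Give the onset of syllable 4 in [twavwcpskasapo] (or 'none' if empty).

s

Nuclei (vowels): a, c, a, a, o → 5 syllables.
V1 /a/ – V2 /c/: /vw/ — entire cluster is a permitted onset → onset /vw/, coda ∅.
V2 /c/ – V3 /a/: /psk/; trying suffixes from longest down, /k/ is the first permitted one, so coda /ps/ | onset /k/.
V3 /a/ – V4 /a/: /s/ is a single consonant, so it becomes the next onset.
V4 /a/ – V5 /o/: /p/ → onset of the next syllable (single consonants are always licit onsets).
Putting it together: twa.vwcps.ka.sa.po.
Syllable 4 is /sa/: onset /s/, nucleus /a/, coda ∅.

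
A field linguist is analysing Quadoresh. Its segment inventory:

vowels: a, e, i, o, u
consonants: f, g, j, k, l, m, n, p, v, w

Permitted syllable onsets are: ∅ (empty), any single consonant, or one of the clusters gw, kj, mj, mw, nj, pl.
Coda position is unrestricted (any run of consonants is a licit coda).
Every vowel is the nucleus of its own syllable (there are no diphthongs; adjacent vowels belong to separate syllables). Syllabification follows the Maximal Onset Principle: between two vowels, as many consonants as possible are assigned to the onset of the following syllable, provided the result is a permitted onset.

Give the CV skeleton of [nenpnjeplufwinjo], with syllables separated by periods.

CVCC.CCV.CCVC.CV.CCV

Vowels present: e, e, u, i, o; each is a nucleus, giving 5 syllables.
Between /e/ (V1) and /e/ (V2): cluster /npnj/ — the longest permitted-onset suffix is /nj/; onset = /nj/, preceding coda = /np/.
Between /e/ (V2) and /u/ (V3): /pl/ — entire cluster is a permitted onset → onset /pl/, coda ∅.
Between /u/ (V3) and /i/ (V4): /fw/ splits as /f/ + /w/ (/w/ is the longest suffix that is a licit onset).
Between /i/ (V4) and /o/ (V5): /nj/ — entire cluster is a permitted onset → onset /nj/, coda ∅.
Result: nenp.nje.pluf.wi.njo.
Mapping each syllable to C/V: /nenp/ → CVCC, /nje/ → CCV, /pluf/ → CCVC, /wi/ → CV, /njo/ → CCV.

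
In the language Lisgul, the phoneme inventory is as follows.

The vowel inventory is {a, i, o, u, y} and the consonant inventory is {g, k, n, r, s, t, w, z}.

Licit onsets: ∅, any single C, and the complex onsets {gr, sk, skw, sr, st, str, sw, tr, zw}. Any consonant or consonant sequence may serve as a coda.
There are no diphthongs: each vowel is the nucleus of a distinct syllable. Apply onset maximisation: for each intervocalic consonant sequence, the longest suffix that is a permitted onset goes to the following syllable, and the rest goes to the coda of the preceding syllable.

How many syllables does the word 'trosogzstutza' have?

4

The vowels are o, o, u, a — 4 nuclei, so 4 syllables.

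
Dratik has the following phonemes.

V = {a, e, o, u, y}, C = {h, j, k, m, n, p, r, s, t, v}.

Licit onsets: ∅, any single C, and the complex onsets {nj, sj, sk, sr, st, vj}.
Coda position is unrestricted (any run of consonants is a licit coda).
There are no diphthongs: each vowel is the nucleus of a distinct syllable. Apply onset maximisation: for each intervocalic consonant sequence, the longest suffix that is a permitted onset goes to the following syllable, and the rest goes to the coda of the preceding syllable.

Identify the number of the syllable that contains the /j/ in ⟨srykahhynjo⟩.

Nuclei (vowels): y, a, y, o → 4 syllables.
V1 /y/ – V2 /a/: /k/ is a single consonant, so it becomes the next onset.
V2 /a/ – V3 /y/: /hh/; trying suffixes from longest down, /h/ is the first permitted one, so coda /h/ | onset /h/.
V3 /y/ – V4 /o/: /nj/ is a licit onset in full, so it all attaches to the next syllable.
Syllabification: sry.kah.hy.njo.
The /j/ is in the onset of syllable 4 (/njo/).

4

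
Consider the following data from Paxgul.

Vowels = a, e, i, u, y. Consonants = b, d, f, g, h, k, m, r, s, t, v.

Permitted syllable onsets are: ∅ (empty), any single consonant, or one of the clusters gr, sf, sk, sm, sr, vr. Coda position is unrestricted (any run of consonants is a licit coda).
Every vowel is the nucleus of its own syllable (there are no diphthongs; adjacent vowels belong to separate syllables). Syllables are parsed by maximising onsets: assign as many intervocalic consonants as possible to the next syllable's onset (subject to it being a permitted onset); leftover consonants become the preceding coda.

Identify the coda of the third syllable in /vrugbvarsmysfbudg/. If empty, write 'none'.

Vowels present: u, a, y, u; each is a nucleus, giving 4 syllables.
σ1/σ2 boundary: /gbv/ splits as /gb/ + /v/ (/v/ is the longest suffix that is a licit onset).
σ2/σ3 boundary: cluster /rsm/ — the longest permitted-onset suffix is /sm/; onset = /sm/, preceding coda = /r/.
σ3/σ4 boundary: cluster /sfb/ — the longest permitted-onset suffix is /b/; onset = /b/, preceding coda = /sf/.
Syllabification: vrugb.var.smysf.budg.
Syllable 3 is /smysf/: onset /sm/, nucleus /y/, coda /sf/.

sf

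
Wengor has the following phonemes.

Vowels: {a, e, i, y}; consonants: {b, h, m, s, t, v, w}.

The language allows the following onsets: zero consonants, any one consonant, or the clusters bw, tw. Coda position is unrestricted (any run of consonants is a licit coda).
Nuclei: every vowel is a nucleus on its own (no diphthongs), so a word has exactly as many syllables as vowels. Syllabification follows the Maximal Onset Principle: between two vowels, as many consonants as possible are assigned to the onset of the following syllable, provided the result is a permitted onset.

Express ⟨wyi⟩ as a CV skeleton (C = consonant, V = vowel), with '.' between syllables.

CV.V

Vowels present: y, i; each is a nucleus, giving 2 syllables.
V1 /y/ – V2 /i/: no consonants, so the boundary falls immediately after /y/.
So the parse is wy.i.
Mapping each syllable to C/V: /wy/ → CV, /i/ → V.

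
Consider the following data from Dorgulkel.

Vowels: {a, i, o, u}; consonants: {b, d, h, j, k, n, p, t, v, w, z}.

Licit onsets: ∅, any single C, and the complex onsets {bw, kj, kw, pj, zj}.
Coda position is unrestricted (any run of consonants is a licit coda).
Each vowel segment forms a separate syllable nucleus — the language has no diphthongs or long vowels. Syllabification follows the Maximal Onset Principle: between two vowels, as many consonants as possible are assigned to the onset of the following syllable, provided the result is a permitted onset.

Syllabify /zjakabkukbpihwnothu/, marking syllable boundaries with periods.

zja.kab.kukb.pihw.not.hu

The vowels are a, a, u, i, o, u — 6 nuclei, so 6 syllables.
Between /a/ (V1) and /a/ (V2): /k/ → onset of the next syllable (single consonants are always licit onsets).
Between /a/ (V2) and /u/ (V3): /bk/ splits as /b/ + /k/ (/k/ is the longest suffix that is a licit onset).
Between /u/ (V3) and /i/ (V4): /kbp/ splits as /kb/ + /p/ (/p/ is the longest suffix that is a licit onset).
Between /i/ (V4) and /o/ (V5): /hwn/ — longest licit onset from the right is /n/, leaving /hw/ as coda.
Between /o/ (V5) and /u/ (V6): /th/; trying suffixes from longest down, /h/ is the first permitted one, so coda /t/ | onset /h/.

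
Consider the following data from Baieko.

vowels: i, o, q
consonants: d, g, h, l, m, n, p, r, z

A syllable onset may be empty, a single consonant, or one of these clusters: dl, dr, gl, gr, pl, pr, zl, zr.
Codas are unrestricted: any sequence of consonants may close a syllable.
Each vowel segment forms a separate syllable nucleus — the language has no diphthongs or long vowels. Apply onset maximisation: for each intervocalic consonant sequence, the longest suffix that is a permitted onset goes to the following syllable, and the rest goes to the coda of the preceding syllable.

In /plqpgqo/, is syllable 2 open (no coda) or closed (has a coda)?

Nuclei (vowels): q, q, o → 3 syllables.
σ1/σ2 boundary: /pg/ — longest licit onset from the right is /g/, leaving /p/ as coda.
σ2/σ3 boundary: no consonants, so the boundary falls immediately after /q/.
So the parse is plqp.gq.o.
Syllable 2 is /gq/; it ends in its nucleus with no coda, so it is open.

open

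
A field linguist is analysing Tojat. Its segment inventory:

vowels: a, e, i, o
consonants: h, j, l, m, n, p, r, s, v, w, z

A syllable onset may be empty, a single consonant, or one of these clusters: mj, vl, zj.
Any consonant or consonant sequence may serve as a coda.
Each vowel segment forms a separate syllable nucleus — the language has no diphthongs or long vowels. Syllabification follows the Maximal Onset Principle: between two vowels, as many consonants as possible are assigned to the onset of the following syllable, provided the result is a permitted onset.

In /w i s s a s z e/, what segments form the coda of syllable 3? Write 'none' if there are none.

The vowels are i, a, e — 3 nuclei, so 3 syllables.
Between /i/ (V1) and /a/ (V2): /ss/ — longest licit onset from the right is /s/, leaving /s/ as coda.
Between /a/ (V2) and /e/ (V3): /sz/ — longest licit onset from the right is /z/, leaving /s/ as coda.
So the parse is wis.sas.ze.
Syllable 3 is /ze/: onset /z/, nucleus /e/, coda ∅.

none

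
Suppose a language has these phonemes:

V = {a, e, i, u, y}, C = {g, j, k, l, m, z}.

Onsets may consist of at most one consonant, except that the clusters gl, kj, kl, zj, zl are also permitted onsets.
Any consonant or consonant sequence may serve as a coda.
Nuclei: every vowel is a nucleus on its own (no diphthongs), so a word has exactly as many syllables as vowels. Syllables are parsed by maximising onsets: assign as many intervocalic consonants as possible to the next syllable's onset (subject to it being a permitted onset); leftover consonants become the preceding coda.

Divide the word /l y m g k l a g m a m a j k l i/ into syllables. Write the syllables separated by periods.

lymg.klag.ma.maj.kli

The vowels are y, a, a, a, i — 5 nuclei, so 5 syllables.
Between /y/ (V1) and /a/ (V2): cluster /mgkl/ — the longest permitted-onset suffix is /kl/; onset = /kl/, preceding coda = /mg/.
Between /a/ (V2) and /a/ (V3): cluster /gm/ — the longest permitted-onset suffix is /m/; onset = /m/, preceding coda = /g/.
Between /a/ (V3) and /a/ (V4): /m/ is a single consonant, so it becomes the next onset.
Between /a/ (V4) and /i/ (V5): /jkl/ — longest licit onset from the right is /kl/, leaving /j/ as coda.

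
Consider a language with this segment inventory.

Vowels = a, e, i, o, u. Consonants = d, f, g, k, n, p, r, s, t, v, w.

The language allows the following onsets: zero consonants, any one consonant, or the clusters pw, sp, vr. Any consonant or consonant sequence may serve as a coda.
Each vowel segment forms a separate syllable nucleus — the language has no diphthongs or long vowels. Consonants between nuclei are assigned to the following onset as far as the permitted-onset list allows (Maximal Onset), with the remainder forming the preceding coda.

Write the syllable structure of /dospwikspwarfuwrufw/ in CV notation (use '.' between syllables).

CVC.CCVCC.CCVC.CVC.CVCC

Vowels present: o, i, a, u, u; each is a nucleus, giving 5 syllables.
Between /o/ (V1) and /i/ (V2): /spw/ splits as /s/ + /pw/ (/pw/ is the longest suffix that is a licit onset).
Between /i/ (V2) and /a/ (V3): /kspw/ splits as /ks/ + /pw/ (/pw/ is the longest suffix that is a licit onset).
Between /a/ (V3) and /u/ (V4): /rf/ — longest licit onset from the right is /f/, leaving /r/ as coda.
Between /u/ (V4) and /u/ (V5): /wr/ splits as /w/ + /r/ (/r/ is the longest suffix that is a licit onset).
Putting it together: dos.pwiks.pwar.fuw.rufw.
Mapping each syllable to C/V: /dos/ → CVC, /pwiks/ → CCVCC, /pwar/ → CCVC, /fuw/ → CVC, /rufw/ → CVCC.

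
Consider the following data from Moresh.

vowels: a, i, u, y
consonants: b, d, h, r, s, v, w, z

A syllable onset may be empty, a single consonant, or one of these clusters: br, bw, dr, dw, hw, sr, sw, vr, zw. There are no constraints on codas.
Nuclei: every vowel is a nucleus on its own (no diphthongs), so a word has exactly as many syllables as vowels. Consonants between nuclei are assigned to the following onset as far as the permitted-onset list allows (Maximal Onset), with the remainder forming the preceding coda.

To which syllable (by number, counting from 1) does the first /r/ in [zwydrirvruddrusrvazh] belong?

2

Vowels present: y, i, u, u, a; each is a nucleus, giving 5 syllables.
σ1/σ2 boundary: /dr/ is a licit onset in full, so it all attaches to the next syllable.
σ2/σ3 boundary: /rvr/ splits as /r/ + /vr/ (/vr/ is the longest suffix that is a licit onset).
σ3/σ4 boundary: /ddr/ splits as /d/ + /dr/ (/dr/ is the longest suffix that is a licit onset).
σ4/σ5 boundary: /srv/ — longest licit onset from the right is /v/, leaving /sr/ as coda.
Putting it together: zwy.drir.vrud.drusr.vazh.
The first /r/ is in the onset of syllable 2 (/drir/).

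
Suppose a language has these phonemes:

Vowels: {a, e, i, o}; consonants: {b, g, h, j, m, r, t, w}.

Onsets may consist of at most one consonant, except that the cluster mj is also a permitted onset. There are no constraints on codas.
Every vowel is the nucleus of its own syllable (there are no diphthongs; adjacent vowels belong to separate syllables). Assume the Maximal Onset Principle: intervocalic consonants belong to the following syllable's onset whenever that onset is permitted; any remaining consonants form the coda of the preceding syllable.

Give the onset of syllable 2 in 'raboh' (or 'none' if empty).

Nuclei (vowels): a, o → 2 syllables.
/a…o/ gap (V1→V2): /b/ is a single consonant, so it becomes the next onset.
So the parse is ra.boh.
Syllable 2 is /boh/: onset /b/, nucleus /o/, coda /h/.

b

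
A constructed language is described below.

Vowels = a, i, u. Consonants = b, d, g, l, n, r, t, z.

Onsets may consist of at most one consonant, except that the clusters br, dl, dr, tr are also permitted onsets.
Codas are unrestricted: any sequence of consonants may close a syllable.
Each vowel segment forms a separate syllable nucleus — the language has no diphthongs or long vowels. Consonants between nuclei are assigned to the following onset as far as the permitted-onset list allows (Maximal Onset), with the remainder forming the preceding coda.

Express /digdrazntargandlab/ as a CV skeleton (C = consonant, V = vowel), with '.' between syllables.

Nuclei (vowels): i, a, a, a, a → 5 syllables.
Between /i/ (V1) and /a/ (V2): /gdr/; trying suffixes from longest down, /dr/ is the first permitted one, so coda /g/ | onset /dr/.
Between /a/ (V2) and /a/ (V3): /znt/ — longest licit onset from the right is /t/, leaving /zn/ as coda.
Between /a/ (V3) and /a/ (V4): cluster /rg/ — the longest permitted-onset suffix is /g/; onset = /g/, preceding coda = /r/.
Between /a/ (V4) and /a/ (V5): /ndl/; trying suffixes from longest down, /dl/ is the first permitted one, so coda /n/ | onset /dl/.
Putting it together: dig.drazn.tar.gan.dlab.
Mapping each syllable to C/V: /dig/ → CVC, /drazn/ → CCVCC, /tar/ → CVC, /gan/ → CVC, /dlab/ → CCVC.

CVC.CCVCC.CVC.CVC.CCVC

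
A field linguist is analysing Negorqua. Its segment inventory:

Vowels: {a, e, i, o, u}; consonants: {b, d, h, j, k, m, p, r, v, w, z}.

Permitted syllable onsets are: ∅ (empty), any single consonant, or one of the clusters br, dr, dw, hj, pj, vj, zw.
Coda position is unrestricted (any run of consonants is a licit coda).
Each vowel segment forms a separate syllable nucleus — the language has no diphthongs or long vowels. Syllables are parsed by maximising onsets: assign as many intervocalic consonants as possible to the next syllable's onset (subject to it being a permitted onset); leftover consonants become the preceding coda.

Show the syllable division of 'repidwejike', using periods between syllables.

Vowels present: e, i, e, i, e; each is a nucleus, giving 5 syllables.
σ1/σ2 boundary: /p/ → onset of the next syllable (single consonants are always licit onsets).
σ2/σ3 boundary: /dw/ — entire cluster is a permitted onset → onset /dw/, coda ∅.
σ3/σ4 boundary: /j/ is a single consonant, so it becomes the next onset.
σ4/σ5 boundary: just /k/ — single C goes to the following onset.

re.pi.dwe.ji.ke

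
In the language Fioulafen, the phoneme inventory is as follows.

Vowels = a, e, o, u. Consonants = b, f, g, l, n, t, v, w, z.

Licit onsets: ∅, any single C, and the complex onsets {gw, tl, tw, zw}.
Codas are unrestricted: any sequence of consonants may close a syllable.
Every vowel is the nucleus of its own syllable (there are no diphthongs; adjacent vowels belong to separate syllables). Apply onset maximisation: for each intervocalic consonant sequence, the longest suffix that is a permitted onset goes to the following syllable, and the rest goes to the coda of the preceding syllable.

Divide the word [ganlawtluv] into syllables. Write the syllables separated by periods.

Vowels present: a, a, u; each is a nucleus, giving 3 syllables.
V1 /a/ – V2 /a/: /nl/ splits as /n/ + /l/ (/l/ is the longest suffix that is a licit onset).
V2 /a/ – V3 /u/: /wtl/ splits as /w/ + /tl/ (/tl/ is the longest suffix that is a licit onset).

gan.law.tluv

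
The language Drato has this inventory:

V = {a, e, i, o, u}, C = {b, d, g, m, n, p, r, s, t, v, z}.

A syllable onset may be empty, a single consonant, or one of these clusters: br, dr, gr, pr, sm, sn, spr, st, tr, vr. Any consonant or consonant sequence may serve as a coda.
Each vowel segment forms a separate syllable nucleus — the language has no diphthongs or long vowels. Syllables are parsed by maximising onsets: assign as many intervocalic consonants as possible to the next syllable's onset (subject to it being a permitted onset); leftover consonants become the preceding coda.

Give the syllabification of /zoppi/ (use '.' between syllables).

The vowels are o, i — 2 nuclei, so 2 syllables.
Between /o/ (V1) and /i/ (V2): /pp/ — longest licit onset from the right is /p/, leaving /p/ as coda.

zop.pi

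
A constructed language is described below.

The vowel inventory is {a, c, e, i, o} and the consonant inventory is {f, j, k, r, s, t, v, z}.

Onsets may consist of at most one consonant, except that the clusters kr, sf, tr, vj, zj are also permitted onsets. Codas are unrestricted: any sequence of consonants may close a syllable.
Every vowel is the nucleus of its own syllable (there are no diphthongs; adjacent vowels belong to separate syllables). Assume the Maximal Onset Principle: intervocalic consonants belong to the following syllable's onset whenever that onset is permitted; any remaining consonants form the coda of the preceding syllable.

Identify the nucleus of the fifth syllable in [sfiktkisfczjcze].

e

The vowels are i, i, c, c, e — 5 nuclei, so 5 syllables.
The fifth nucleus (vowel 5 from the left) is /e/.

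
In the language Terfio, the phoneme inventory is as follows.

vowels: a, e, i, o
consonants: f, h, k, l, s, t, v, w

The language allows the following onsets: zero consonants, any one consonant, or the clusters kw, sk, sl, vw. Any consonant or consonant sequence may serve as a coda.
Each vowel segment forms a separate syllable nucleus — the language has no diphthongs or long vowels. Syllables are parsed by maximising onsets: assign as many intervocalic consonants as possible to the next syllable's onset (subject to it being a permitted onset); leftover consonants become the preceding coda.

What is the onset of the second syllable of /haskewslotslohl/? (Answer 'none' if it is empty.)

sk

Vowels present: a, e, o, o; each is a nucleus, giving 4 syllables.
σ1/σ2 boundary: /sk/ is a licit onset in full, so it all attaches to the next syllable.
σ2/σ3 boundary: cluster /wsl/ — the longest permitted-onset suffix is /sl/; onset = /sl/, preceding coda = /w/.
σ3/σ4 boundary: /tsl/; trying suffixes from longest down, /sl/ is the first permitted one, so coda /t/ | onset /sl/.
Syllabification: ha.skew.slot.slohl.
Syllable 2 is /skew/: onset /sk/, nucleus /e/, coda /w/.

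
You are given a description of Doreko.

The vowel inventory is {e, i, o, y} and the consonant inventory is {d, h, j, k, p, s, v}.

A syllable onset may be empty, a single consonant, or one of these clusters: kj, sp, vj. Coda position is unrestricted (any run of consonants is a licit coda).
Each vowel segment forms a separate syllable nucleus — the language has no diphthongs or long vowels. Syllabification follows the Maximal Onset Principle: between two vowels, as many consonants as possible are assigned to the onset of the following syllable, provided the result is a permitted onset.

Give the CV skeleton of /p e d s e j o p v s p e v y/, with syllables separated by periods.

CVC.CV.CVCC.CCV.CV

Nuclei (vowels): e, e, o, e, y → 5 syllables.
Between /e/ (V1) and /e/ (V2): cluster /ds/ — the longest permitted-onset suffix is /s/; onset = /s/, preceding coda = /d/.
Between /e/ (V2) and /o/ (V3): /j/ → onset of the next syllable (single consonants are always licit onsets).
Between /o/ (V3) and /e/ (V4): /pvsp/ splits as /pv/ + /sp/ (/sp/ is the longest suffix that is a licit onset).
Between /e/ (V4) and /y/ (V5): just /v/ — single C goes to the following onset.
So the parse is ped.se.jopv.spe.vy.
Mapping each syllable to C/V: /ped/ → CVC, /se/ → CV, /jopv/ → CVCC, /spe/ → CCV, /vy/ → CV.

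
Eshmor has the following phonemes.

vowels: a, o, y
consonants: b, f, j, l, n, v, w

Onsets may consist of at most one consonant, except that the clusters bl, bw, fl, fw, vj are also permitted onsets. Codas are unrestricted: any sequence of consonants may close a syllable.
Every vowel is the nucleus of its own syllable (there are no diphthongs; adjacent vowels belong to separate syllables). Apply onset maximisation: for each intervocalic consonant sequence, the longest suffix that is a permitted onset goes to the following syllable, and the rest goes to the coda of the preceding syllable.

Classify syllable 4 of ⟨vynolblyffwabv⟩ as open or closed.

closed

Nuclei (vowels): y, o, y, a → 4 syllables.
Between /y/ (V1) and /o/ (V2): /n/ → onset of the next syllable (single consonants are always licit onsets).
Between /o/ (V2) and /y/ (V3): /lbl/ — longest licit onset from the right is /bl/, leaving /l/ as coda.
Between /y/ (V3) and /a/ (V4): /ffw/; trying suffixes from longest down, /fw/ is the first permitted one, so coda /f/ | onset /fw/.
So the parse is vy.nol.blyf.fwabv.
Syllable 4 is /fwabv/ with coda /bv/, so it is closed.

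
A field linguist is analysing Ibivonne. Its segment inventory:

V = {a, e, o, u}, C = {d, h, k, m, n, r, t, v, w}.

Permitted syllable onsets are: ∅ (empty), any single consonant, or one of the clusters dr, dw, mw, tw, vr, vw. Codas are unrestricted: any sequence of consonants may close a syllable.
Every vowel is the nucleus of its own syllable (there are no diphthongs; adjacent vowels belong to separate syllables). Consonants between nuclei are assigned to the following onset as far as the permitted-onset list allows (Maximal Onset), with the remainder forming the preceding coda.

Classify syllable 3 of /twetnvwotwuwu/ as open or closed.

open

Nuclei (vowels): e, o, u, u → 4 syllables.
V1 /e/ – V2 /o/: /tnvw/ — longest licit onset from the right is /vw/, leaving /tn/ as coda.
V2 /o/ – V3 /u/: cluster /tw/ — /tw/ is itself a permitted onset, so the whole cluster goes right; preceding coda = ∅.
V3 /u/ – V4 /u/: /w/ is a single consonant, so it becomes the next onset.
Putting it together: twetn.vwo.twu.wu.
Syllable 3 is /twu/; it ends in its nucleus with no coda, so it is open.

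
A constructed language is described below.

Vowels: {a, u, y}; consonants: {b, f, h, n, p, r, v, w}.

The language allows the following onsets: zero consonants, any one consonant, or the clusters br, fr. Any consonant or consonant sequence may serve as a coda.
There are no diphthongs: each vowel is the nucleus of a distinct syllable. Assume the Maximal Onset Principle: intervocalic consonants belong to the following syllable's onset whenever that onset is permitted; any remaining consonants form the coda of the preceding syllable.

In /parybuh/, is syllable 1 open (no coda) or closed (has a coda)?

open

Vowels present: a, y, u; each is a nucleus, giving 3 syllables.
/a…y/ gap (V1→V2): just /r/ — single C goes to the following onset.
/y…u/ gap (V2→V3): /b/ → onset of the next syllable (single consonants are always licit onsets).
So the parse is pa.ry.buh.
Syllable 1 is /pa/; it ends in its nucleus with no coda, so it is open.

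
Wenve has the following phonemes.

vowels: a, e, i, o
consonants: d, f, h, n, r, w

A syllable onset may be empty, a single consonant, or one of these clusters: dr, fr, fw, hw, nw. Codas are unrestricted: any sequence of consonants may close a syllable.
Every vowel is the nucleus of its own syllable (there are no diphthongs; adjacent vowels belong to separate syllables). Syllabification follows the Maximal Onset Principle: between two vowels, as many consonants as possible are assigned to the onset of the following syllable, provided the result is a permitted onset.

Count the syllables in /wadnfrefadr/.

3

The vowels are a, e, a — 3 nuclei, so 3 syllables.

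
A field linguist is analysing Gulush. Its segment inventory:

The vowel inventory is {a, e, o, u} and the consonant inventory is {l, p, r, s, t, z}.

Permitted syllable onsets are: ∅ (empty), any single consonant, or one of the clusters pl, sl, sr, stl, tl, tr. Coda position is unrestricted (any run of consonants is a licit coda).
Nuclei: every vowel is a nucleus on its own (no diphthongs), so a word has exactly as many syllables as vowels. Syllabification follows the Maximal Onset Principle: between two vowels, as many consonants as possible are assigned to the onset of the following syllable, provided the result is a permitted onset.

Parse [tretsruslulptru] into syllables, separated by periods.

tret.sru.slulp.tru

Vowels present: e, u, u, u; each is a nucleus, giving 4 syllables.
V1 /e/ – V2 /u/: /tsr/ splits as /t/ + /sr/ (/sr/ is the longest suffix that is a licit onset).
V2 /u/ – V3 /u/: /sl/ is a licit onset in full, so it all attaches to the next syllable.
V3 /u/ – V4 /u/: /lptr/ — longest licit onset from the right is /tr/, leaving /lp/ as coda.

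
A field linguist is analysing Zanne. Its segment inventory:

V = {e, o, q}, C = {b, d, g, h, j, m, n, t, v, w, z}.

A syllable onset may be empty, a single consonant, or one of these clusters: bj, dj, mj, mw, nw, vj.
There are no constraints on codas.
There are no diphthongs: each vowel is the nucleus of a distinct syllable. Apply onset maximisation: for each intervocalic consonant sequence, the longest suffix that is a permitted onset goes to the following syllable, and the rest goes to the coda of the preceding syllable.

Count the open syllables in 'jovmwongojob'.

1

Nuclei (vowels): o, o, o, o → 4 syllables.
/o…o/ gap (V1→V2): /vmw/; trying suffixes from longest down, /mw/ is the first permitted one, so coda /v/ | onset /mw/.
/o…o/ gap (V2→V3): /ng/ splits as /n/ + /g/ (/g/ is the longest suffix that is a licit onset).
/o…o/ gap (V3→V4): /j/ → onset of the next syllable (single consonants are always licit onsets).
Result: jov.mwon.go.job.
Classifying each syllable: /jov/ (closed), /mwon/ (closed), /go/ (open), /job/ (closed).
Open syllables: 1.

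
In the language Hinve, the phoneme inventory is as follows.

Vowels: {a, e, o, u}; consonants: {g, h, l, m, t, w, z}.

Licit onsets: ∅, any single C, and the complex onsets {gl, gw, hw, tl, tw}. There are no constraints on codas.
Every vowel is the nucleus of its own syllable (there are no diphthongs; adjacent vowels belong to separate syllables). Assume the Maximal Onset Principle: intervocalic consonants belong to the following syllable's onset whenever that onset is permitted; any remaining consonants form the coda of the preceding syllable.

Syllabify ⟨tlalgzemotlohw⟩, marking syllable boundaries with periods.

tlalg.ze.mo.tlohw

Nuclei (vowels): a, e, o, o → 4 syllables.
V1 /a/ – V2 /e/: /lgz/ — longest licit onset from the right is /z/, leaving /lg/ as coda.
V2 /e/ – V3 /o/: just /m/ — single C goes to the following onset.
V3 /o/ – V4 /o/: cluster /tl/ — /tl/ is itself a permitted onset, so the whole cluster goes right; preceding coda = ∅.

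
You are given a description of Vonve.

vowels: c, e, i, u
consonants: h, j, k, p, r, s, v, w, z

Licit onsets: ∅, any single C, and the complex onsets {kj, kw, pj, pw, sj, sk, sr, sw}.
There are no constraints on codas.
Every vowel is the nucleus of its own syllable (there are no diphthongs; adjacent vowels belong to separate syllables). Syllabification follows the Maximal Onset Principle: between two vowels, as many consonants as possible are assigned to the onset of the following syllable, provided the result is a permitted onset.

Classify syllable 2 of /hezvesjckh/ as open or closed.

open

Nuclei (vowels): e, e, c → 3 syllables.
/e…e/ gap (V1→V2): /zv/ splits as /z/ + /v/ (/v/ is the longest suffix that is a licit onset).
/e…c/ gap (V2→V3): /sj/ is a licit onset in full, so it all attaches to the next syllable.
Syllabification: hez.ve.sjckh.
Syllable 2 is /ve/; it ends in its nucleus with no coda, so it is open.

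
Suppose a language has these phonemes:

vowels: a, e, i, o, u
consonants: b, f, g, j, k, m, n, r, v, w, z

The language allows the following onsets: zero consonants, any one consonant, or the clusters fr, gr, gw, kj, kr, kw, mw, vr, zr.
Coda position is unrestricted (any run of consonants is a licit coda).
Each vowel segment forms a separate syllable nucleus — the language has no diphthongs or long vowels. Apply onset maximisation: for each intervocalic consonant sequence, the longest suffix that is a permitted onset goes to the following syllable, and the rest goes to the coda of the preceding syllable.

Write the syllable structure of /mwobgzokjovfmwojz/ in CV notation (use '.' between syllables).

Nuclei (vowels): o, o, o, o → 4 syllables.
V1 /o/ – V2 /o/: /bgz/ splits as /bg/ + /z/ (/z/ is the longest suffix that is a licit onset).
V2 /o/ – V3 /o/: cluster /kj/ — /kj/ is itself a permitted onset, so the whole cluster goes right; preceding coda = ∅.
V3 /o/ – V4 /o/: /vfmw/ splits as /vf/ + /mw/ (/mw/ is the longest suffix that is a licit onset).
Syllabification: mwobg.zo.kjovf.mwojz.
Mapping each syllable to C/V: /mwobg/ → CCVCC, /zo/ → CV, /kjovf/ → CCVCC, /mwojz/ → CCVCC.

CCVCC.CV.CCVCC.CCVCC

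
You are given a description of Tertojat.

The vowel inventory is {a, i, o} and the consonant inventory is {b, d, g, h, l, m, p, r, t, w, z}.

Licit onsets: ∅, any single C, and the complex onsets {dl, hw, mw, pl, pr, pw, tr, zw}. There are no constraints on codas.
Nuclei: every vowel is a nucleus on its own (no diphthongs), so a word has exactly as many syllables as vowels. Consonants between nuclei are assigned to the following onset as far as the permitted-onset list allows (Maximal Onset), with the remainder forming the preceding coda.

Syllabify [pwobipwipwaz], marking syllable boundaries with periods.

pwo.bi.pwi.pwaz

Vowels present: o, i, i, a; each is a nucleus, giving 4 syllables.
V1 /o/ – V2 /i/: just /b/ — single C goes to the following onset.
V2 /i/ – V3 /i/: /pw/ is a licit onset in full, so it all attaches to the next syllable.
V3 /i/ – V4 /a/: /pw/ — entire cluster is a permitted onset → onset /pw/, coda ∅.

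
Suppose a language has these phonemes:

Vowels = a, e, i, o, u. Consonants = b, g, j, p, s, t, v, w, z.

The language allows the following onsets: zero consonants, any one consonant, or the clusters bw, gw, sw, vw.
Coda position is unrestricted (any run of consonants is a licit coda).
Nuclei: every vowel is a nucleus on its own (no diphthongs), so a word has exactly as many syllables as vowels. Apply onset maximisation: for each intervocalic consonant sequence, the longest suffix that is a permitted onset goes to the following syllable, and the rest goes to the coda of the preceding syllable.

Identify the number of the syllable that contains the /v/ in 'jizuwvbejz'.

2

Vowels present: i, u, e; each is a nucleus, giving 3 syllables.
/i…u/ gap (V1→V2): /z/ → onset of the next syllable (single consonants are always licit onsets).
/u…e/ gap (V2→V3): /wvb/ splits as /wv/ + /b/ (/b/ is the longest suffix that is a licit onset).
Putting it together: ji.zuwv.bejz.
The /v/ is in the coda of syllable 2 (/zuwv/).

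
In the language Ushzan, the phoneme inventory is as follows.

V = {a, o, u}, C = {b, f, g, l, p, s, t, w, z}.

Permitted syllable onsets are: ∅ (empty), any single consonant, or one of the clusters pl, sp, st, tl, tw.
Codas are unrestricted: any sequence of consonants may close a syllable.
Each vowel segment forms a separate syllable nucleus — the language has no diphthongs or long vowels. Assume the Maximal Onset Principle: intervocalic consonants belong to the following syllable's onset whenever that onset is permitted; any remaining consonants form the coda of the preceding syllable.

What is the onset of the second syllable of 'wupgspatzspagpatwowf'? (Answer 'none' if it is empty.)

sp

Nuclei (vowels): u, a, a, a, o → 5 syllables.
σ1/σ2 boundary: /pgsp/ splits as /pg/ + /sp/ (/sp/ is the longest suffix that is a licit onset).
σ2/σ3 boundary: cluster /tzsp/ — the longest permitted-onset suffix is /sp/; onset = /sp/, preceding coda = /tz/.
σ3/σ4 boundary: /gp/; trying suffixes from longest down, /p/ is the first permitted one, so coda /g/ | onset /p/.
σ4/σ5 boundary: cluster /tw/ — /tw/ is itself a permitted onset, so the whole cluster goes right; preceding coda = ∅.
So the parse is wupg.spatz.spag.pa.twowf.
Syllable 2 is /spatz/: onset /sp/, nucleus /a/, coda /tz/.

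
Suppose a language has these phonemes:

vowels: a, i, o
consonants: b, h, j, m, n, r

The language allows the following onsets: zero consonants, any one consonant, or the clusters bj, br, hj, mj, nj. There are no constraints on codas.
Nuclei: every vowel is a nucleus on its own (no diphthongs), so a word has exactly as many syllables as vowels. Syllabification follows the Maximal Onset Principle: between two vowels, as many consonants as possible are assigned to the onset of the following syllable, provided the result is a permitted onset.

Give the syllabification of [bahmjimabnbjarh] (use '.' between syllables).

Nuclei (vowels): a, i, a, a → 4 syllables.
Between /a/ (V1) and /i/ (V2): cluster /hmj/ — the longest permitted-onset suffix is /mj/; onset = /mj/, preceding coda = /h/.
Between /i/ (V2) and /a/ (V3): /m/ → onset of the next syllable (single consonants are always licit onsets).
Between /a/ (V3) and /a/ (V4): /bnbj/ splits as /bn/ + /bj/ (/bj/ is the longest suffix that is a licit onset).

bah.mji.mabn.bjarh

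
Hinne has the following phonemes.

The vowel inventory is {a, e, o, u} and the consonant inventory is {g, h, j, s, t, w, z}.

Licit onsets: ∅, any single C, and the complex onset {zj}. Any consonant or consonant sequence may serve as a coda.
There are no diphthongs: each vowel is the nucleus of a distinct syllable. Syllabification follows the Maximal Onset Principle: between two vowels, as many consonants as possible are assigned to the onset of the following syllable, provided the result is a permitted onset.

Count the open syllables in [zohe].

2

The vowels are o, e — 2 nuclei, so 2 syllables.
Between /o/ (V1) and /e/ (V2): /h/ → onset of the next syllable (single consonants are always licit onsets).
Syllabification: zo.he.
Classifying each syllable: /zo/ (open), /he/ (open).
Open syllables: 2.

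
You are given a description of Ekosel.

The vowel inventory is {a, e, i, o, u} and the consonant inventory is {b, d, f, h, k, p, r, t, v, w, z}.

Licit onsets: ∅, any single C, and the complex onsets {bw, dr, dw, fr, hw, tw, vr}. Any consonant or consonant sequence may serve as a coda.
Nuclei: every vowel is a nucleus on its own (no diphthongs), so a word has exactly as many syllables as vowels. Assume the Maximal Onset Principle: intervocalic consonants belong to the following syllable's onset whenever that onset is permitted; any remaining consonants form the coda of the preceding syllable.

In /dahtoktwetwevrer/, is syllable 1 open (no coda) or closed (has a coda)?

closed

Vowels present: a, o, e, e, e; each is a nucleus, giving 5 syllables.
Between /a/ (V1) and /o/ (V2): cluster /ht/ — the longest permitted-onset suffix is /t/; onset = /t/, preceding coda = /h/.
Between /o/ (V2) and /e/ (V3): /ktw/ — longest licit onset from the right is /tw/, leaving /k/ as coda.
Between /e/ (V3) and /e/ (V4): cluster /tw/ — /tw/ is itself a permitted onset, so the whole cluster goes right; preceding coda = ∅.
Between /e/ (V4) and /e/ (V5): cluster /vr/ — /vr/ is itself a permitted onset, so the whole cluster goes right; preceding coda = ∅.
Putting it together: dah.tok.twe.twe.vrer.
Syllable 1 is /dah/ with coda /h/, so it is closed.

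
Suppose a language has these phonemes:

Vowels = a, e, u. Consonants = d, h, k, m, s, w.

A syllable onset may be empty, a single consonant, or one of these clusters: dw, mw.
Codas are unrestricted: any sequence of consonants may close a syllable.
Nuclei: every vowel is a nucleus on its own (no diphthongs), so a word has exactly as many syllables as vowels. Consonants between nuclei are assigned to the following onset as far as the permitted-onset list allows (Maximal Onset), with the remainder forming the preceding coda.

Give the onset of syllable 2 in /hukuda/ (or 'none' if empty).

k

Vowels present: u, u, a; each is a nucleus, giving 3 syllables.
V1 /u/ – V2 /u/: just /k/ — single C goes to the following onset.
V2 /u/ – V3 /a/: just /d/ — single C goes to the following onset.
Putting it together: hu.ku.da.
Syllable 2 is /ku/: onset /k/, nucleus /u/, coda ∅.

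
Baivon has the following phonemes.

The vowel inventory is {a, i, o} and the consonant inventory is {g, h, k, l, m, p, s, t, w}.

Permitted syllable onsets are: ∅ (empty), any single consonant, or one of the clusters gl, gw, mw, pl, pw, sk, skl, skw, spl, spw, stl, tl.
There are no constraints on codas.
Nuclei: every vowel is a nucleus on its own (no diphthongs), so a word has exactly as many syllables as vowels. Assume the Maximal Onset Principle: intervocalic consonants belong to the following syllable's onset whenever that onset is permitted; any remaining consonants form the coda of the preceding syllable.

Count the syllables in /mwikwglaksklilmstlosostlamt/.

The vowels are i, a, i, o, o, a — 6 nuclei, so 6 syllables.

6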